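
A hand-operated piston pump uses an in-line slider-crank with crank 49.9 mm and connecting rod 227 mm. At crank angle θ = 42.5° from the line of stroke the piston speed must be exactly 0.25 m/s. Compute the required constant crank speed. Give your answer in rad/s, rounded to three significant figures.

6.37

For an in-line slider-crank, |v_piston| = rω|sinθ|·[1 + r cosθ/√(L² − r² sin²θ)].
With r = 0.0499 m, L = 0.227 m, θ = 42.5°: the bracketed kinematic factor |dx/dθ| = 0.039237 m.
ω = v/|dx/dθ| = 0.25/0.039237 = 6.3715 rad/s.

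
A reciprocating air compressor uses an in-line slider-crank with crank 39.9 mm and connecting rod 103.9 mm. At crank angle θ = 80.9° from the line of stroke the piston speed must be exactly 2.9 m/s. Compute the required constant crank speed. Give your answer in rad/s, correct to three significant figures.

69.1

For an in-line slider-crank, |v_piston| = rω|sinθ|·[1 + r cosθ/√(L² − r² sin²θ)].
With r = 0.0399 m, L = 0.1039 m, θ = 80.9°: the bracketed kinematic factor |dx/dθ| = 0.041984 m.
ω = v/|dx/dθ| = 2.9/0.041984 = 69.074 rad/s.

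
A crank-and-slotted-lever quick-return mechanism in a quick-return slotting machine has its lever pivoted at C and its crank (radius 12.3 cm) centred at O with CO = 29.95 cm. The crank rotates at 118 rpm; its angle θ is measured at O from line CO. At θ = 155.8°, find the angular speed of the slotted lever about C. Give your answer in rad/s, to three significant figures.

ω = 12.36 rad/s (from 118 rpm).
Crank pin A relative to C: A = (d + r cosθ, r sinθ); lever angle φ = atan2(r sinθ, d + r cosθ).
Differentiating tanφ: φ̇ = rω(d cosθ + r)/(d² + r² + 2dr cosθ).
d² + r² + 2dr cosθ = |CA|² = 0.037627 m²;  d cosθ + r = -0.15018 m.
|ω_lever| = |0.123·12.36·-0.15018| / 0.037627 = 6.0664 rad/s.

6.07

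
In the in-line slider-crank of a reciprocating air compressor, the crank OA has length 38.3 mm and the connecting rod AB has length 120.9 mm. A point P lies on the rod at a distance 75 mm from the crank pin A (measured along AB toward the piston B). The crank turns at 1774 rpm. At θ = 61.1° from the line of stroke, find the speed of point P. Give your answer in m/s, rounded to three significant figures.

6.97

ω = 185.8 rad/s.  Crank-pin speed |V_A| = rω = 7.1151 m/s, perpendicular to OA.
Rod angle: sinφ = −(r/L) sinθ ⇒ φ = -16.101°; ω_rod = −rω cosθ/√(L²−r²sin²θ) = -29.603 rad/s.
V_P = V_A + ω_rod × AP, with AP = 0.075 m along the rod.
Components: V_Px = −rω sinθ − a·ω_rod·sinφ = -6.8448 m/s;  V_Py = rω cosθ + a·ω_rod·cosφ = +1.3055 m/s.
|V_P| = √(V_Px² + V_Py²) = 6.9682 m/s.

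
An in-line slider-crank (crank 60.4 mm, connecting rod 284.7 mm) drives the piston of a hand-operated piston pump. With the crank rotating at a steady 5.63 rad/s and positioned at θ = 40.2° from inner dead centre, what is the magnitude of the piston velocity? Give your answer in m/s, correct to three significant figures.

ω = 5.63 rad/s
For an in-line slider-crank, x = r cosθ + √(L² − r² sin²θ), so v = −rω sinθ·[1 + r cosθ/√(L² − r² sin²θ)].
With r = 0.0604 m, L = 0.2847 m, θ = 40.2°: √(L² − r² sin²θ) = 0.28202 m.
v = −0.0604·5.63·0.64546·[1 + 0.0604·0.76380/0.28202] = -0.25539 m/s.
|v| = 0.25539 m/s.

0.255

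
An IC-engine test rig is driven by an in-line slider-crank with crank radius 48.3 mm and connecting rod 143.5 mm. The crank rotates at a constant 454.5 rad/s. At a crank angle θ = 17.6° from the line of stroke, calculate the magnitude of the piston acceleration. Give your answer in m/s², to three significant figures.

ω = 454.5 rad/s
x(θ) = r cosθ + √(L² − r² sin²θ); with ω constant, a = ω²·d²x/dθ².
d²x/dθ² = −r cosθ − r²(cos2θ)/√u − r⁴ sin²2θ/(4u^{3/2}),  u = L² − r² sin²θ = 0.020379 m².
Substituting r = 0.0483 m, L = 0.1435 m, θ = 17.6°: d²x/dθ² = -0.059548 m.
a = ω²·d²x/dθ² = (454.5)²·(-0.059548) = -12301 m/s²;  |a| = 12301 m/s².

12300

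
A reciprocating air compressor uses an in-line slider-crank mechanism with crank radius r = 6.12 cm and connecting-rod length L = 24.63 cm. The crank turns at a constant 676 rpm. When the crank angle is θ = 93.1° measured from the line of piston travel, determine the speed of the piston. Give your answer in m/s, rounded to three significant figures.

4.27

ω = 2π·676/60 = 70.79 rad/s
For an in-line slider-crank, x = r cosθ + √(L² − r² sin²θ), so v = −rω sinθ·[1 + r cosθ/√(L² − r² sin²θ)].
With r = 0.0612 m, L = 0.2463 m, θ = 93.1°: √(L² − r² sin²θ) = 0.2386 m.
v = −0.0612·70.79·0.99854·[1 + 0.0612·-0.05408/0.2386] = -4.266 m/s.
|v| = 4.266 m/s.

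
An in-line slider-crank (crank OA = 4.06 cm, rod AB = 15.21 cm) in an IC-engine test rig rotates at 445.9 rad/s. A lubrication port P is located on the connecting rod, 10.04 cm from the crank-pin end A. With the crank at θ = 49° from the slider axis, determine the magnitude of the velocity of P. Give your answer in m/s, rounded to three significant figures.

15.8

ω = 445.9 rad/s.  Crank-pin speed |V_A| = rω = 18.104 m/s, perpendicular to OA.
Rod angle: sinφ = −(r/L) sinθ ⇒ φ = -11.622°; ω_rod = −rω cosθ/√(L²−r²sin²θ) = -79.721 rad/s.
V_P = V_A + ω_rod × AP, with AP = 0.1004 m along the rod.
Components: V_Px = −rω sinθ − a·ω_rod·sinφ = -15.275 m/s;  V_Py = rω cosθ + a·ω_rod·cosφ = +4.0371 m/s.
|V_P| = √(V_Px² + V_Py²) = 15.8 m/s.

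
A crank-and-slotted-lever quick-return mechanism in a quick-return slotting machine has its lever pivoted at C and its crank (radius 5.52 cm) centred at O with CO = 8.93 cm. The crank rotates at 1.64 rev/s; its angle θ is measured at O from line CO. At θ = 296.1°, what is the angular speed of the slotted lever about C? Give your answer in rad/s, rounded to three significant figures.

3.50

ω = 10.3 rad/s (from 1.64 rev/s).
Crank pin A relative to C: A = (d + r cosθ, r sinθ); lever angle φ = atan2(r sinθ, d + r cosθ).
Differentiating tanφ: φ̇ = rω(d cosθ + r)/(d² + r² + 2dr cosθ).
d² + r² + 2dr cosθ = |CA|² = 0.0153588 m²;  d cosθ + r = +0.094487 m.
|ω_lever| = |0.0552·10.3·+0.094487| / 0.0153588 = 3.4993 rad/s.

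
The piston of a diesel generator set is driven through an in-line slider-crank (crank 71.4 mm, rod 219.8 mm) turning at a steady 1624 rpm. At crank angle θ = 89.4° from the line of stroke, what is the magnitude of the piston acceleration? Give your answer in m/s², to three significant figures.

687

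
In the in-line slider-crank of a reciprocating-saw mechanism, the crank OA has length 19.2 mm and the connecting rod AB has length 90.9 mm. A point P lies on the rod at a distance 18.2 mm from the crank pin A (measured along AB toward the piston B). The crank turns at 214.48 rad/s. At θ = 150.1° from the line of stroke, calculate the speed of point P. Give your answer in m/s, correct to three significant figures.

3.47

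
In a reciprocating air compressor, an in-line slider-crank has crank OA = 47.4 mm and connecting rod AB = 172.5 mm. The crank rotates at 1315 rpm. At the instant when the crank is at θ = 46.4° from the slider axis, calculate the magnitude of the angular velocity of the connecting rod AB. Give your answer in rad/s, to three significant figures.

26.6

ω = 137.7 rad/s (converted from 1315 rpm).
The rod makes angle φ with the slider axis where L sinφ = r sinθ; differentiating, L cosφ·φ̇ = r ω cosθ.
L cosφ = √(L² − r² sin²θ) = 0.16905 m.
|ω_rod| = r ω |cosθ| / √(L² − r² sin²θ) = 0.0474·137.7·0.68962/0.16905 = 26.627 rad/s.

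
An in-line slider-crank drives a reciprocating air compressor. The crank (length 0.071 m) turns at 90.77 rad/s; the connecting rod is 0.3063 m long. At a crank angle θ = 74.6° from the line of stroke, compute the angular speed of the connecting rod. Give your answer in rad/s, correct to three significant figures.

5.73

ω = 90.77 rad/s
The rod makes angle φ with the slider axis where L sinφ = r sinθ; differentiating, L cosφ·φ̇ = r ω cosθ.
L cosφ = √(L² − r² sin²θ) = 0.29855 m.
|ω_rod| = r ω |cosθ| / √(L² − r² sin²θ) = 0.071·90.77·0.26556/0.29855 = 5.7324 rad/s.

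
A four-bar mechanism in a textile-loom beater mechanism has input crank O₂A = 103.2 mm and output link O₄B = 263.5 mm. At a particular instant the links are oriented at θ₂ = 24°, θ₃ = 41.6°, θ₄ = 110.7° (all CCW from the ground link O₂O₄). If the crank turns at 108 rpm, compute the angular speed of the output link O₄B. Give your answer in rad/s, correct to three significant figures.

1.43

ω₂ = 11.31 rad/s (from 108 rpm).
Differentiating the loop-closure r₂e^{iθ₂}+r₃e^{iθ₃}=r₁+r₄e^{iθ₄} gives r₂ω₂e^{iθ₂}+r₃ω₃e^{iθ₃}=r₄ω₄e^{iθ₄}.
Eliminating the other unknown: ω₄ = r₂ω₂ sin(θ₂−θ₃) / [r₄ sin(θ₄−θ₃)].
Numerator sine = -0.30237; denominator sine = +0.93420.
Result = 0.1032·11.31·(-0.30237) / (0.2635·(+0.93420)) = -1.4337 rad/s; magnitude 1.4337 rad/s.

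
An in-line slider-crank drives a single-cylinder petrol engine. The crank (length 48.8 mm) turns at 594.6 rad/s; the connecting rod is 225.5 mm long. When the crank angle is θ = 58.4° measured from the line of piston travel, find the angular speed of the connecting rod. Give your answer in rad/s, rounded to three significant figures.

ω = 594.6 rad/s
The rod makes angle φ with the slider axis where L sinφ = r sinθ; differentiating, L cosφ·φ̇ = r ω cosθ.
L cosφ = √(L² − r² sin²θ) = 0.22164 m.
|ω_rod| = r ω |cosθ| / √(L² − r² sin²θ) = 0.0488·594.6·0.52399/0.22164 = 68.6 rad/s.

68.6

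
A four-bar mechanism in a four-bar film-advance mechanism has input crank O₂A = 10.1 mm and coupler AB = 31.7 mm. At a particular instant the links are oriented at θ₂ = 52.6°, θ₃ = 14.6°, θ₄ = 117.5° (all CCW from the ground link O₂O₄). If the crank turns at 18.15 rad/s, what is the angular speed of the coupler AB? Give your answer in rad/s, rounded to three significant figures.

5.37

ω₂ = 18.15 rad/s
Differentiating the loop-closure r₂e^{iθ₂}+r₃e^{iθ₃}=r₁+r₄e^{iθ₄} gives r₂ω₂e^{iθ₂}+r₃ω₃e^{iθ₃}=r₄ω₄e^{iθ₄}.
Eliminating the other unknown: ω₃ = r₂ω₂ sin(θ₄−θ₂) / [r₃ sin(θ₃−θ₄)].
Numerator sine = +0.90557; denominator sine = -0.97476.
Result = 0.0101·18.15·(+0.90557) / (0.0317·(-0.97476)) = -5.3723 rad/s; magnitude 5.3723 rad/s.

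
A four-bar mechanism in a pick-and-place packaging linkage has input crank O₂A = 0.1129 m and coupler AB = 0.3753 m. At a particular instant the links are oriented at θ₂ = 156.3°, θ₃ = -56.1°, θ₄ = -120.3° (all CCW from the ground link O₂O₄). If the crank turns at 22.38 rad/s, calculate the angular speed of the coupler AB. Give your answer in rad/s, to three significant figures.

ω₂ = 22.38 rad/s
Differentiating the loop-closure r₂e^{iθ₂}+r₃e^{iθ₃}=r₁+r₄e^{iθ₄} gives r₂ω₂e^{iθ₂}+r₃ω₃e^{iθ₃}=r₄ω₄e^{iθ₄}.
Eliminating the other unknown: ω₃ = r₂ω₂ sin(θ₄−θ₂) / [r₃ sin(θ₃−θ₄)].
Numerator sine = +0.99337; denominator sine = +0.90032.
Result = 0.1129·22.38·(+0.99337) / (0.3753·(+0.90032)) = +7.4283 rad/s; magnitude 7.4283 rad/s.

7.43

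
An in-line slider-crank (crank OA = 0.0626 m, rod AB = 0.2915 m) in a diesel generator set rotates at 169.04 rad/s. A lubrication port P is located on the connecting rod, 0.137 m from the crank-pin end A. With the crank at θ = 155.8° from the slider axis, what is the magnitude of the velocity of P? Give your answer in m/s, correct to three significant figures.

ω = 169 rad/s.  Crank-pin speed |V_A| = rω = 10.582 m/s, perpendicular to OA.
Rod angle: sinφ = −(r/L) sinθ ⇒ φ = -5.050°; ω_rod = −rω cosθ/√(L²−r²sin²θ) = +33.24 rad/s.
V_P = V_A + ω_rod × AP, with AP = 0.137 m along the rod.
Components: V_Px = −rω sinθ − a·ω_rod·sinφ = -3.9369 m/s;  V_Py = rω cosθ + a·ω_rod·cosφ = -5.1157 m/s.
|V_P| = √(V_Px² + V_Py²) = 6.4552 m/s.

6.46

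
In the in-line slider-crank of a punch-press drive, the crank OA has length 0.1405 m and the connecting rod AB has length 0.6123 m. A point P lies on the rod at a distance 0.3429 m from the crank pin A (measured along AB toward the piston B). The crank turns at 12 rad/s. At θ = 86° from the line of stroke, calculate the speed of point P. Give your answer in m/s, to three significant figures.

1.70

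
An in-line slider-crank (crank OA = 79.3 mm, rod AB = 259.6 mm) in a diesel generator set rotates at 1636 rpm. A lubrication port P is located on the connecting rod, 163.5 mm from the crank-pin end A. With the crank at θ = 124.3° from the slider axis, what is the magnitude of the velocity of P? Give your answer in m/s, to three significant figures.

10.4

ω = 171.3 rad/s.  Crank-pin speed |V_A| = rω = 13.586 m/s, perpendicular to OA.
Rod angle: sinφ = −(r/L) sinθ ⇒ φ = -14.617°; ω_rod = −rω cosθ/√(L²−r²sin²θ) = +30.478 rad/s.
V_P = V_A + ω_rod × AP, with AP = 0.1635 m along the rod.
Components: V_Px = −rω sinθ − a·ω_rod·sinφ = -9.9657 m/s;  V_Py = rω cosθ + a·ω_rod·cosφ = -2.8341 m/s.
|V_P| = √(V_Px² + V_Py²) = 10.361 m/s.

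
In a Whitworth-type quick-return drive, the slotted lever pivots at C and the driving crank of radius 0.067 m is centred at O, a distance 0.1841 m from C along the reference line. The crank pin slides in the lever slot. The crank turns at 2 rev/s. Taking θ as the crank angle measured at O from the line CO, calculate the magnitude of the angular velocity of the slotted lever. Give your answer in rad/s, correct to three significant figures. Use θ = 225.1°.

ω = 12.57 rad/s (from 2 rev/s).
Crank pin A relative to C: A = (d + r cosθ, r sinθ); lever angle φ = atan2(r sinθ, d + r cosθ).
Differentiating tanφ: φ̇ = rω(d cosθ + r)/(d² + r² + 2dr cosθ).
d² + r² + 2dr cosθ = |CA|² = 0.0209684 m²;  d cosθ + r = -0.062951 m.
|ω_lever| = |0.067·12.57·-0.062951| / 0.0209684 = 2.5277 rad/s.

2.53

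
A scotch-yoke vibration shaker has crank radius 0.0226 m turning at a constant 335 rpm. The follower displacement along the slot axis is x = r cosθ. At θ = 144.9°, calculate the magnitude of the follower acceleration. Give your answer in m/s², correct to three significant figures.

22.8

ω = 35.08 rad/s (from 335 rpm).
x = r cosθ ⇒ ẍ = −rω² cosθ (ω constant).
|a| = rω²|cosθ| = 0.0226·(35.08)²·|cos 144.9°| = 22.756 m/s².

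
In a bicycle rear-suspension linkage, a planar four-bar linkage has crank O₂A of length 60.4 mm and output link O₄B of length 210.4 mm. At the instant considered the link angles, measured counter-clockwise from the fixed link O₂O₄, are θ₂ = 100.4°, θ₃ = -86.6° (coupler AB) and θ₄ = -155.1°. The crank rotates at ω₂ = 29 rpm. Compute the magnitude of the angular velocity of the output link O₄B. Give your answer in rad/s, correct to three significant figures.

ω₂ = 3.037 rad/s (from 29 rpm).
Differentiating the loop-closure r₂e^{iθ₂}+r₃e^{iθ₃}=r₁+r₄e^{iθ₄} gives r₂ω₂e^{iθ₂}+r₃ω₃e^{iθ₃}=r₄ω₄e^{iθ₄}.
Eliminating the other unknown: ω₄ = r₂ω₂ sin(θ₂−θ₃) / [r₄ sin(θ₄−θ₃)].
Numerator sine = -0.12187; denominator sine = -0.93042.
Result = 0.0604·3.037·(-0.12187) / (0.2104·(-0.93042)) = +0.11419 rad/s; magnitude 0.11419 rad/s.

0.114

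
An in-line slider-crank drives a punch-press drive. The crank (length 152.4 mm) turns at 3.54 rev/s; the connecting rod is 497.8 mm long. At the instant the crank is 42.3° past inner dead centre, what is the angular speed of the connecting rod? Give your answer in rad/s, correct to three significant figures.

ω = 22.24 rad/s (converted from 3.54 rev/s).
The rod makes angle φ with the slider axis where L sinφ = r sinθ; differentiating, L cosφ·φ̇ = r ω cosθ.
L cosφ = √(L² − r² sin²θ) = 0.48712 m.
|ω_rod| = r ω |cosθ| / √(L² − r² sin²θ) = 0.1524·22.24·0.73963/0.48712 = 5.1469 rad/s.

5.15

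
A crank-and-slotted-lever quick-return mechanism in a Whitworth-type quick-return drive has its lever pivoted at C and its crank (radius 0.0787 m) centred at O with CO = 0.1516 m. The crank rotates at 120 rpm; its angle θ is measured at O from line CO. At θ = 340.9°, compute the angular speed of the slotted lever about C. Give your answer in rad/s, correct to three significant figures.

4.24

ω = 12.57 rad/s (from 120 rpm).
Crank pin A relative to C: A = (d + r cosθ, r sinθ); lever angle φ = atan2(r sinθ, d + r cosθ).
Differentiating tanφ: φ̇ = rω(d cosθ + r)/(d² + r² + 2dr cosθ).
d² + r² + 2dr cosθ = |CA|² = 0.0517245 m²;  d cosθ + r = +0.22195 m.
|ω_lever| = |0.0787·12.57·+0.22195| / 0.0517245 = 4.2438 rad/s.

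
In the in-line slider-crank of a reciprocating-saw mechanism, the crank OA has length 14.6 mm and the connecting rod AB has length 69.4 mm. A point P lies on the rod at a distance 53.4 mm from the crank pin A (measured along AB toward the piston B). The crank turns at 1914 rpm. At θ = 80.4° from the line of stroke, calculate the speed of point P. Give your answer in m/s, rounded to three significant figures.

2.97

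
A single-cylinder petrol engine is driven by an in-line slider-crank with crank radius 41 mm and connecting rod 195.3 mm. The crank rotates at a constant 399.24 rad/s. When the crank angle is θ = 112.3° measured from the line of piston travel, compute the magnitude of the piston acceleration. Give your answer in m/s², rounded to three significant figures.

ω = 399.2 rad/s
x(θ) = r cosθ + √(L² − r² sin²θ); with ω constant, a = ω²·d²x/dθ².
d²x/dθ² = −r cosθ − r²(cos2θ)/√u − r⁴ sin²2θ/(4u^{3/2}),  u = L² − r² sin²θ = 0.0367031 m².
Substituting r = 0.041 m, L = 0.1953 m, θ = 112.3°: d²x/dθ² = +0.021756 m.
a = ω²·d²x/dθ² = (399.2)²·(+0.021756) = +3467.7 m/s²;  |a| = 3467.7 m/s².

3470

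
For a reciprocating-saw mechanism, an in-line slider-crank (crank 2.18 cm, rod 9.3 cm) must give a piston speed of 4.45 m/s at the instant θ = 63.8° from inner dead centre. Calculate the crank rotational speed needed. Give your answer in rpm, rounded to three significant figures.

For an in-line slider-crank, |v_piston| = rω|sinθ|·[1 + r cosθ/√(L² − r² sin²θ)].
With r = 0.0218 m, L = 0.093 m, θ = 63.8°: the bracketed kinematic factor |dx/dθ| = 0.021631 m.
ω = v/|dx/dθ| = 4.45/0.021631 = 205.72 rad/s.
N = 60ω/(2π) = 1964.5 rpm.

1960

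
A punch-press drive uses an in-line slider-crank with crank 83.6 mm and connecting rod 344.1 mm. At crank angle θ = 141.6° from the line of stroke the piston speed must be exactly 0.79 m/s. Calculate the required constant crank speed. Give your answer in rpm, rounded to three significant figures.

For an in-line slider-crank, |v_piston| = rω|sinθ|·[1 + r cosθ/√(L² − r² sin²θ)].
With r = 0.0836 m, L = 0.3441 m, θ = 141.6°: the bracketed kinematic factor |dx/dθ| = 0.041926 m.
ω = v/|dx/dθ| = 0.79/0.041926 = 18.843 rad/s.
N = 60ω/(2π) = 179.93 rpm.

180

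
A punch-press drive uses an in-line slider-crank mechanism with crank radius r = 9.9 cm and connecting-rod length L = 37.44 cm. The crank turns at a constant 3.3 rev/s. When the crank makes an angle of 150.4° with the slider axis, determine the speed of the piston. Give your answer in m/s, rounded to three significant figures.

ω = 2π·3.3 = 20.73 rad/s
For an in-line slider-crank, x = r cosθ + √(L² − r² sin²θ), so v = −rω sinθ·[1 + r cosθ/√(L² − r² sin²θ)].
With r = 0.099 m, L = 0.3744 m, θ = 150.4°: √(L² − r² sin²θ) = 0.37119 m.
v = −0.099·20.73·0.49394·[1 + 0.099·-0.86949/0.37119] = -0.77879 m/s.
|v| = 0.77879 m/s.

0.779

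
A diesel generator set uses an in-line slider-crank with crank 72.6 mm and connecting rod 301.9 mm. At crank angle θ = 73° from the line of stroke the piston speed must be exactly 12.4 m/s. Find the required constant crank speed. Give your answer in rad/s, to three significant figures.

167

For an in-line slider-crank, |v_piston| = rω|sinθ|·[1 + r cosθ/√(L² − r² sin²θ)].
With r = 0.0726 m, L = 0.3019 m, θ = 73°: the bracketed kinematic factor |dx/dθ| = 0.074444 m.
ω = v/|dx/dθ| = 12.4/0.074444 = 166.57 rad/s.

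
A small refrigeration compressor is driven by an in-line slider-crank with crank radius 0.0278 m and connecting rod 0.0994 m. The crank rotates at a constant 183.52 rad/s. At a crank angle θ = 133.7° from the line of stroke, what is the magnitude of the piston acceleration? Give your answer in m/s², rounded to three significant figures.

654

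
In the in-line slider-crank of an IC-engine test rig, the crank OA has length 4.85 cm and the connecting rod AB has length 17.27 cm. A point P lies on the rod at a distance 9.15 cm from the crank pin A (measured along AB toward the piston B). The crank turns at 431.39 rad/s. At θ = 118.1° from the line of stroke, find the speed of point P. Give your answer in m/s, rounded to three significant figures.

ω = 431.4 rad/s.  Crank-pin speed |V_A| = rω = 20.922 m/s, perpendicular to OA.
Rod angle: sinφ = −(r/L) sinθ ⇒ φ = -14.343°; ω_rod = −rω cosθ/√(L²−r²sin²θ) = +58.899 rad/s.
V_P = V_A + ω_rod × AP, with AP = 0.0915 m along the rod.
Components: V_Px = −rω sinθ − a·ω_rod·sinφ = -17.121 m/s;  V_Py = rω cosθ + a·ω_rod·cosφ = -4.6335 m/s.
|V_P| = √(V_Px² + V_Py²) = 17.737 m/s.

17.7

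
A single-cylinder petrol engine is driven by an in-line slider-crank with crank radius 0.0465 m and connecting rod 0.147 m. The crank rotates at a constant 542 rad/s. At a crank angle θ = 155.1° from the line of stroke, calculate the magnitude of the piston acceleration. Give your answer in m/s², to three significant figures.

ω = 542 rad/s
x(θ) = r cosθ + √(L² − r² sin²θ); with ω constant, a = ω²·d²x/dθ².
d²x/dθ² = −r cosθ − r²(cos2θ)/√u − r⁴ sin²2θ/(4u^{3/2}),  u = L² − r² sin²θ = 0.0212257 m².
Substituting r = 0.0465 m, L = 0.147 m, θ = 155.1°: d²x/dθ² = +0.032378 m.
a = ω²·d²x/dθ² = (542)²·(+0.032378) = +9511.4 m/s²;  |a| = 9511.4 m/s².

9510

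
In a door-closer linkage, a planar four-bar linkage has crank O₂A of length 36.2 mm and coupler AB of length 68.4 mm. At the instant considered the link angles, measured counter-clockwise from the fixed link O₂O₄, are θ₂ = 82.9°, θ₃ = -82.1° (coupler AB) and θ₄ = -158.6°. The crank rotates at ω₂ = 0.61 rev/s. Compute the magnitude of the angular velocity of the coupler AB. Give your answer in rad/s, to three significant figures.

1.83

ω₂ = 3.833 rad/s (from 0.61 rev/s).
Differentiating the loop-closure r₂e^{iθ₂}+r₃e^{iθ₃}=r₁+r₄e^{iθ₄} gives r₂ω₂e^{iθ₂}+r₃ω₃e^{iθ₃}=r₄ω₄e^{iθ₄}.
Eliminating the other unknown: ω₃ = r₂ω₂ sin(θ₄−θ₂) / [r₃ sin(θ₃−θ₄)].
Numerator sine = +0.87882; denominator sine = +0.97237.
Result = 0.0362·3.833·(+0.87882) / (0.0684·(+0.97237)) = +1.8333 rad/s; magnitude 1.8333 rad/s.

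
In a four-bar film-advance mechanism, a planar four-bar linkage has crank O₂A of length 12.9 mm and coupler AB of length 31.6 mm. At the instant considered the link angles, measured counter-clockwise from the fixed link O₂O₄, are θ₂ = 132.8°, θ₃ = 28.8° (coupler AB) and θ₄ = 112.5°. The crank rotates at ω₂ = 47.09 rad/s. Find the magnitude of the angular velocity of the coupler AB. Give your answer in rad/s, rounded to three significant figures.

6.71

ω₂ = 47.09 rad/s
Differentiating the loop-closure r₂e^{iθ₂}+r₃e^{iθ₃}=r₁+r₄e^{iθ₄} gives r₂ω₂e^{iθ₂}+r₃ω₃e^{iθ₃}=r₄ω₄e^{iθ₄}.
Eliminating the other unknown: ω₃ = r₂ω₂ sin(θ₄−θ₂) / [r₃ sin(θ₃−θ₄)].
Numerator sine = -0.34694; denominator sine = -0.99396.
Result = 0.0129·47.09·(-0.34694) / (0.0316·(-0.99396)) = +6.7098 rad/s; magnitude 6.7098 rad/s.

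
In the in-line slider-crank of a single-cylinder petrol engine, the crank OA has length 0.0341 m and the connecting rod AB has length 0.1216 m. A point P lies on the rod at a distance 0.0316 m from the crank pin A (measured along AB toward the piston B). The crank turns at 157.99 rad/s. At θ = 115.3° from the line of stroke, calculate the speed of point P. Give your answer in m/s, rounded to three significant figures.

ω = 158 rad/s.  Crank-pin speed |V_A| = rω = 5.3875 m/s, perpendicular to OA.
Rod angle: sinφ = −(r/L) sinθ ⇒ φ = -14.686°; ω_rod = −rω cosθ/√(L²−r²sin²θ) = +19.574 rad/s.
V_P = V_A + ω_rod × AP, with AP = 0.0316 m along the rod.
Components: V_Px = −rω sinθ − a·ω_rod·sinφ = -4.7139 m/s;  V_Py = rω cosθ + a·ω_rod·cosφ = -1.7041 m/s.
|V_P| = √(V_Px² + V_Py²) = 5.0124 m/s.

5.01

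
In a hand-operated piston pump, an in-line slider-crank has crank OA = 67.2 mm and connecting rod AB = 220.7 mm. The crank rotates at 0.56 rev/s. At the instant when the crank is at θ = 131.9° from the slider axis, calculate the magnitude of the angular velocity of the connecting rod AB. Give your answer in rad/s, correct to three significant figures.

ω = 3.519 rad/s (converted from 0.56 rev/s).
The rod makes angle φ with the slider axis where L sinφ = r sinθ; differentiating, L cosφ·φ̇ = r ω cosθ.
L cosφ = √(L² − r² sin²θ) = 0.21496 m.
|ω_rod| = r ω |cosθ| / √(L² − r² sin²θ) = 0.0672·3.519·0.66783/0.21496 = 0.7346 rad/s.

0.735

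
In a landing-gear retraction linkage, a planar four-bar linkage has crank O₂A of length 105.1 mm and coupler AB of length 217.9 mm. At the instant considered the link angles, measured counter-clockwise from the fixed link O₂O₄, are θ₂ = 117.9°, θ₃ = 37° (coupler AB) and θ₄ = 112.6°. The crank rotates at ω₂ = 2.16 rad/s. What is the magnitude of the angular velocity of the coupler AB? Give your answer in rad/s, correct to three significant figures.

0.0994

ω₂ = 2.16 rad/s
Differentiating the loop-closure r₂e^{iθ₂}+r₃e^{iθ₃}=r₁+r₄e^{iθ₄} gives r₂ω₂e^{iθ₂}+r₃ω₃e^{iθ₃}=r₄ω₄e^{iθ₄}.
Eliminating the other unknown: ω₃ = r₂ω₂ sin(θ₄−θ₂) / [r₃ sin(θ₃−θ₄)].
Numerator sine = -0.09237; denominator sine = -0.96858.
Result = 0.1051·2.16·(-0.09237) / (0.2179·(-0.96858)) = +0.099356 rad/s; magnitude 0.099356 rad/s.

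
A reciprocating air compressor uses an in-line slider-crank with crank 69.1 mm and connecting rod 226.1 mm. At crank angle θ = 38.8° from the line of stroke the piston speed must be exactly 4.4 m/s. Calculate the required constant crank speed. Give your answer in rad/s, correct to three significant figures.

For an in-line slider-crank, |v_piston| = rω|sinθ|·[1 + r cosθ/√(L² − r² sin²θ)].
With r = 0.0691 m, L = 0.2261 m, θ = 38.8°: the bracketed kinematic factor |dx/dθ| = 0.053806 m.
ω = v/|dx/dθ| = 4.4/0.053806 = 81.776 rad/s.

81.8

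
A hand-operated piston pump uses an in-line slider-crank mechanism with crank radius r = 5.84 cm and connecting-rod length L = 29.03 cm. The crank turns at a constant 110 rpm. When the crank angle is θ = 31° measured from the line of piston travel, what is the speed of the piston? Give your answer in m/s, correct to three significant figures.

0.407

ω = 2π·110/60 = 11.52 rad/s
For an in-line slider-crank, x = r cosθ + √(L² − r² sin²θ), so v = −rω sinθ·[1 + r cosθ/√(L² − r² sin²θ)].
With r = 0.0584 m, L = 0.2903 m, θ = 31°: √(L² − r² sin²θ) = 0.28874 m.
v = −0.0584·11.52·0.51504·[1 + 0.0584·0.85717/0.28874] = -0.40655 m/s.
|v| = 0.40655 m/s.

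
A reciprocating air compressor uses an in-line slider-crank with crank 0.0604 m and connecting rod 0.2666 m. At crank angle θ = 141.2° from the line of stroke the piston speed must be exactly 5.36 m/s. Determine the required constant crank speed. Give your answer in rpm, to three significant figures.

1650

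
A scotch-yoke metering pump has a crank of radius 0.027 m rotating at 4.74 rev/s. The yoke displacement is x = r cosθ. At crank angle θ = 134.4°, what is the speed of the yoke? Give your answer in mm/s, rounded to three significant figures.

ω = 29.78 rad/s (from 4.74 rev/s).
x = r cosθ ⇒ ẋ = −rω sinθ.
|v| = rω|sinθ| = 0.027·29.78·|sin 134.4°| = 0.57452 m/s = 574.52 mm/s.

575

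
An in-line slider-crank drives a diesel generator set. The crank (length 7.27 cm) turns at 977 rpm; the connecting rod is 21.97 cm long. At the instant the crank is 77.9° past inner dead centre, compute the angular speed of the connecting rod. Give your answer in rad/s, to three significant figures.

ω = 102.3 rad/s (converted from 977 rpm).
The rod makes angle φ with the slider axis where L sinφ = r sinθ; differentiating, L cosφ·φ̇ = r ω cosθ.
L cosφ = √(L² − r² sin²θ) = 0.20788 m.
|ω_rod| = r ω |cosθ| / √(L² − r² sin²θ) = 0.0727·102.3·0.20962/0.20788 = 7.5001 rad/s.

7.50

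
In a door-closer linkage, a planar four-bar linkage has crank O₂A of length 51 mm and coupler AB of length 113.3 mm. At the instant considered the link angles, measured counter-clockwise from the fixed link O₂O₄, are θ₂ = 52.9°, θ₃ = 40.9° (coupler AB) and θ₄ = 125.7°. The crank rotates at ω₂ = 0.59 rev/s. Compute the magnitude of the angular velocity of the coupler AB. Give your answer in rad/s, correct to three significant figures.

ω₂ = 3.707 rad/s (from 0.59 rev/s).
Differentiating the loop-closure r₂e^{iθ₂}+r₃e^{iθ₃}=r₁+r₄e^{iθ₄} gives r₂ω₂e^{iθ₂}+r₃ω₃e^{iθ₃}=r₄ω₄e^{iθ₄}.
Eliminating the other unknown: ω₃ = r₂ω₂ sin(θ₄−θ₂) / [r₃ sin(θ₃−θ₄)].
Numerator sine = +0.95528; denominator sine = -0.99588.
Result = 0.051·3.707·(+0.95528) / (0.1133·(-0.99588)) = -1.6006 rad/s; magnitude 1.6006 rad/s.

1.60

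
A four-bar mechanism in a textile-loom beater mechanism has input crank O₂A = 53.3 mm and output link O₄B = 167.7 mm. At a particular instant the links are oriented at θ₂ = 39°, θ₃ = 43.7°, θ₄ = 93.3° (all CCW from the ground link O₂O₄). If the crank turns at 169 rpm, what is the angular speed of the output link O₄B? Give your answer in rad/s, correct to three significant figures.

ω₂ = 17.7 rad/s (from 169 rpm).
Differentiating the loop-closure r₂e^{iθ₂}+r₃e^{iθ₃}=r₁+r₄e^{iθ₄} gives r₂ω₂e^{iθ₂}+r₃ω₃e^{iθ₃}=r₄ω₄e^{iθ₄}.
Eliminating the other unknown: ω₄ = r₂ω₂ sin(θ₂−θ₃) / [r₄ sin(θ₄−θ₃)].
Numerator sine = -0.08194; denominator sine = +0.76154.
Result = 0.0533·17.7·(-0.08194) / (0.1677·(+0.76154)) = -0.60521 rad/s; magnitude 0.60521 rad/s.

0.605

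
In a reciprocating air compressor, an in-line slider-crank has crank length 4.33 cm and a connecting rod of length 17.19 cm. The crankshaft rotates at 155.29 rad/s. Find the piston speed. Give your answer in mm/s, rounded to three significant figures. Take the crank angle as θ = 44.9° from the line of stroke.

5610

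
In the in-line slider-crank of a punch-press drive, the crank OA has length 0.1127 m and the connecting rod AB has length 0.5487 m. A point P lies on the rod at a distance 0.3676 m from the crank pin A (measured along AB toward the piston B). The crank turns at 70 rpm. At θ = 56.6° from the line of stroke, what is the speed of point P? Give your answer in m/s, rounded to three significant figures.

ω = 7.33 rad/s.  Crank-pin speed |V_A| = rω = 0.82613 m/s, perpendicular to OA.
Rod angle: sinφ = −(r/L) sinθ ⇒ φ = -9.873°; ω_rod = −rω cosθ/√(L²−r²sin²θ) = -0.84128 rad/s.
V_P = V_A + ω_rod × AP, with AP = 0.3676 m along the rod.
Components: V_Px = −rω sinθ − a·ω_rod·sinφ = -0.74272 m/s;  V_Py = rω cosθ + a·ω_rod·cosφ = +0.1501 m/s.
|V_P| = √(V_Px² + V_Py²) = 0.75774 m/s.

0.758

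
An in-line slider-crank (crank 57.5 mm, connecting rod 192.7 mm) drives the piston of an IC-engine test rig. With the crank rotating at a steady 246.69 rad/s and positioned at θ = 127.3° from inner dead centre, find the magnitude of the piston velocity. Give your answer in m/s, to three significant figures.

9.18

ω = 246.7 rad/s
For an in-line slider-crank, x = r cosθ + √(L² − r² sin²θ), so v = −rω sinθ·[1 + r cosθ/√(L² − r² sin²θ)].
With r = 0.0575 m, L = 0.1927 m, θ = 127.3°: √(L² − r² sin²θ) = 0.18719 m.
v = −0.0575·246.7·0.79547·[1 + 0.0575·-0.60599/0.18719] = -9.1832 m/s.
|v| = 9.1832 m/s.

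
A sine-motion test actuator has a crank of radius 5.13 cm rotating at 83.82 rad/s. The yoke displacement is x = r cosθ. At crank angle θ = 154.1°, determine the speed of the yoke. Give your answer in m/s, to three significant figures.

ω = 83.82 rad/s
x = r cosθ ⇒ ẋ = −rω sinθ.
|v| = rω|sinθ| = 0.0513·83.82·|sin 154.1°| = 1.8782 m/s.

1.88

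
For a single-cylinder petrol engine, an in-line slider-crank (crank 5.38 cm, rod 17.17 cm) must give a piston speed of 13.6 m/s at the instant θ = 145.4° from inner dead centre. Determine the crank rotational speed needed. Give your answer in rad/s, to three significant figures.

603

For an in-line slider-crank, |v_piston| = rω|sinθ|·[1 + r cosθ/√(L² − r² sin²θ)].
With r = 0.0538 m, L = 0.1717 m, θ = 145.4°: the bracketed kinematic factor |dx/dθ| = 0.022543 m.
ω = v/|dx/dθ| = 13.6/0.022543 = 603.3 rad/s.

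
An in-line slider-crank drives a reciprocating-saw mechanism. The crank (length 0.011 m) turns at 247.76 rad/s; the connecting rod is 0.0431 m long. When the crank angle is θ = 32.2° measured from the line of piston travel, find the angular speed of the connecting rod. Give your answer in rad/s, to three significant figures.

54.0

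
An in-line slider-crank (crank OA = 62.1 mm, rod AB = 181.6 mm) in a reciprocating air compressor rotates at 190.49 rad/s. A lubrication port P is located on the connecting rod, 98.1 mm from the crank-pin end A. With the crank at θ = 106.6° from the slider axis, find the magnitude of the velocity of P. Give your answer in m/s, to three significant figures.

ω = 190.5 rad/s.  Crank-pin speed |V_A| = rω = 11.829 m/s, perpendicular to OA.
Rod angle: sinφ = −(r/L) sinθ ⇒ φ = -19.130°; ω_rod = −rω cosθ/√(L²−r²sin²θ) = +19.697 rad/s.
V_P = V_A + ω_rod × AP, with AP = 0.0981 m along the rod.
Components: V_Px = −rω sinθ − a·ω_rod·sinφ = -10.703 m/s;  V_Py = rω cosθ + a·ω_rod·cosφ = -1.5539 m/s.
|V_P| = √(V_Px² + V_Py²) = 10.815 m/s.

10.8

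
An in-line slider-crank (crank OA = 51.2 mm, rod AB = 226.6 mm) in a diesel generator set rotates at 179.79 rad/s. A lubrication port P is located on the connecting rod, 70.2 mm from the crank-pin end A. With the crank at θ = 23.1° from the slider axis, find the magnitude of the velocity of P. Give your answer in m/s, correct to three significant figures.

ω = 179.8 rad/s.  Crank-pin speed |V_A| = rω = 9.2052 m/s, perpendicular to OA.
Rod angle: sinφ = −(r/L) sinθ ⇒ φ = -5.086°; ω_rod = −rω cosθ/√(L²−r²sin²θ) = -37.514 rad/s.
V_P = V_A + ω_rod × AP, with AP = 0.0702 m along the rod.
Components: V_Px = −rω sinθ − a·ω_rod·sinφ = -3.845 m/s;  V_Py = rω cosθ + a·ω_rod·cosφ = +5.8441 m/s.
|V_P| = √(V_Px² + V_Py²) = 6.9955 m/s.

7.00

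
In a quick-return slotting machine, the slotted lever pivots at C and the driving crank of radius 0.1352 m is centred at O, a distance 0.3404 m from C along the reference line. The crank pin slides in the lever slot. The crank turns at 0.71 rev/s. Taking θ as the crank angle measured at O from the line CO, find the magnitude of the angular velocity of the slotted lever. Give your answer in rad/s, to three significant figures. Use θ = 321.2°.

ω = 4.461 rad/s (from 0.71 rev/s).
Crank pin A relative to C: A = (d + r cosθ, r sinθ); lever angle φ = atan2(r sinθ, d + r cosθ).
Differentiating tanφ: φ̇ = rω(d cosθ + r)/(d² + r² + 2dr cosθ).
d² + r² + 2dr cosθ = |CA|² = 0.205885 m²;  d cosθ + r = +0.40049 m.
|ω_lever| = |0.1352·4.461·+0.40049| / 0.205885 = 1.1732 rad/s.

1.17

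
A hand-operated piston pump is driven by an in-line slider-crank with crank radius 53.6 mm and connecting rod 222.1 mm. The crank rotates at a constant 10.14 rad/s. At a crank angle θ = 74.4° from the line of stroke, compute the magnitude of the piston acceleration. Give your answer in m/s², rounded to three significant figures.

0.318

ω = 10.14 rad/s
x(θ) = r cosθ + √(L² − r² sin²θ); with ω constant, a = ω²·d²x/dθ².
d²x/dθ² = −r cosθ − r²(cos2θ)/√u − r⁴ sin²2θ/(4u^{3/2}),  u = L² − r² sin²θ = 0.0466632 m².
Substituting r = 0.0536 m, L = 0.2221 m, θ = 74.4°: d²x/dθ² = -0.0030929 m.
a = ω²·d²x/dθ² = (10.14)²·(-0.0030929) = -0.31801 m/s²;  |a| = 0.31801 m/s².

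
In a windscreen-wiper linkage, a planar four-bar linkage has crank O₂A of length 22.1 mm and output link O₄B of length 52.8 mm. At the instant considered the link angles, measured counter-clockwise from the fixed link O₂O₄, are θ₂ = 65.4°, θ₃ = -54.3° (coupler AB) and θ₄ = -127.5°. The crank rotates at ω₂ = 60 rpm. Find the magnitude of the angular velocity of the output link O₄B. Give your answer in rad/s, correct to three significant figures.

ω₂ = 6.283 rad/s (from 60 rpm).
Differentiating the loop-closure r₂e^{iθ₂}+r₃e^{iθ₃}=r₁+r₄e^{iθ₄} gives r₂ω₂e^{iθ₂}+r₃ω₃e^{iθ₃}=r₄ω₄e^{iθ₄}.
Eliminating the other unknown: ω₄ = r₂ω₂ sin(θ₂−θ₃) / [r₄ sin(θ₄−θ₃)].
Numerator sine = +0.86863; denominator sine = -0.95732.
Result = 0.0221·6.283·(+0.86863) / (0.0528·(-0.95732)) = -2.3863 rad/s; magnitude 2.3863 rad/s.

2.39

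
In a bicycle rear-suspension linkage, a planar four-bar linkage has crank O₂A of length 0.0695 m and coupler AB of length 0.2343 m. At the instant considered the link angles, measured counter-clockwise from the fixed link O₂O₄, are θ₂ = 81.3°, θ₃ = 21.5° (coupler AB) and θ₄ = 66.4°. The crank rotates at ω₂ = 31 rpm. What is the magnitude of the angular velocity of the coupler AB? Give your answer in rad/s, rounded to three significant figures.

ω₂ = 3.246 rad/s (from 31 rpm).
Differentiating the loop-closure r₂e^{iθ₂}+r₃e^{iθ₃}=r₁+r₄e^{iθ₄} gives r₂ω₂e^{iθ₂}+r₃ω₃e^{iθ₃}=r₄ω₄e^{iθ₄}.
Eliminating the other unknown: ω₃ = r₂ω₂ sin(θ₄−θ₂) / [r₃ sin(θ₃−θ₄)].
Numerator sine = -0.25713; denominator sine = -0.70587.
Result = 0.0695·3.246·(-0.25713) / (0.2343·(-0.70587)) = +0.35078 rad/s; magnitude 0.35078 rad/s.

0.351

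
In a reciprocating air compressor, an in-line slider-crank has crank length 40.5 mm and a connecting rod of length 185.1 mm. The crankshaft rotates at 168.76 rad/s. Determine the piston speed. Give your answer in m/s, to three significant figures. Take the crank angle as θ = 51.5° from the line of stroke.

ω = 168.8 rad/s
For an in-line slider-crank, x = r cosθ + √(L² − r² sin²θ), so v = −rω sinθ·[1 + r cosθ/√(L² − r² sin²θ)].
With r = 0.0405 m, L = 0.1851 m, θ = 51.5°: √(L² − r² sin²θ) = 0.18237 m.
v = −0.0405·168.8·0.78261·[1 + 0.0405·0.62251/0.18237] = -6.0884 m/s.
|v| = 6.0884 m/s.

6.09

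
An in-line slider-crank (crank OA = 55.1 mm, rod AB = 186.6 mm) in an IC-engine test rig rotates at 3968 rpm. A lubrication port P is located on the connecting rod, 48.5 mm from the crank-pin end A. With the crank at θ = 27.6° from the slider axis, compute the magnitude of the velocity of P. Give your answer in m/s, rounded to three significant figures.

ω = 415.5 rad/s.  Crank-pin speed |V_A| = rω = 22.896 m/s, perpendicular to OA.
Rod angle: sinφ = −(r/L) sinθ ⇒ φ = -7.863°; ω_rod = −rω cosθ/√(L²−r²sin²θ) = -109.77 rad/s.
V_P = V_A + ω_rod × AP, with AP = 0.0485 m along the rod.
Components: V_Px = −rω sinθ − a·ω_rod·sinφ = -11.336 m/s;  V_Py = rω cosθ + a·ω_rod·cosφ = +15.016 m/s.
|V_P| = √(V_Px² + V_Py²) = 18.815 m/s.

18.8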